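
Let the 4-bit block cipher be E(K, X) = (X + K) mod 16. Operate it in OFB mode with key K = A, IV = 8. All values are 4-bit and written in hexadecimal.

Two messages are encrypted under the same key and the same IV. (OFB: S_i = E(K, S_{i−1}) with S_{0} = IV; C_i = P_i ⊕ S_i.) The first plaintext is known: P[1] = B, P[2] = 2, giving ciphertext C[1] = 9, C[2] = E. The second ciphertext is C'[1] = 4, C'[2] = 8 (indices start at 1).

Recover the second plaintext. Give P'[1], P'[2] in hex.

In OFB with a reused IV, both messages share the same keystream S_i, so C_i ⊕ C'_i = P_i ⊕ P'_i and thus P'_i = P_i ⊕ C_i ⊕ C'_i.
P'[1]: B ⊕ 9 ⊕ 4 = 6.
P'[2]: 2 ⊕ E ⊕ 8 = 4.

P'[1] = 6, P'[2] = 4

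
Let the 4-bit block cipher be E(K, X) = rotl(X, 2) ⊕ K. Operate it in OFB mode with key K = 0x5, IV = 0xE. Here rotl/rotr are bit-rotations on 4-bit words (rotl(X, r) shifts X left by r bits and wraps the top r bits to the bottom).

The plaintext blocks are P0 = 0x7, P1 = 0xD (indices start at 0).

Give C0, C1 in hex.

OFB encryption: S_i = E(K, S_{i−1}) with S_{−1} = IV; C_i = P_i ⊕ S_i.
C0: S = E(K, 0xE) = 0xE; 0x7 ⊕ 0xE = 0x9.
C1: S = E(K, 0xE) = 0xE; 0xD ⊕ 0xE = 0x3.

C0 = 0x9, C1 = 0x3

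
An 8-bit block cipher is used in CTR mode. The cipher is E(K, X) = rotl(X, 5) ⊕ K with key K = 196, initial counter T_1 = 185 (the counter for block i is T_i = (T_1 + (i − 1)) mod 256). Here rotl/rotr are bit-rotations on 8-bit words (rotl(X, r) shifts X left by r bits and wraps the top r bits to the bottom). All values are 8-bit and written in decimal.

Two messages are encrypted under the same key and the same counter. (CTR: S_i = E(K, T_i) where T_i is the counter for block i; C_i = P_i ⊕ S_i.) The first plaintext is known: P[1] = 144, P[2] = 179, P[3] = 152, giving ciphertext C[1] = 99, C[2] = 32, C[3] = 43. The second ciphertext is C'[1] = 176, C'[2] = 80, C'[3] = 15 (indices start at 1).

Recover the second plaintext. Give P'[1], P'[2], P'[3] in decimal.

In CTR with a reused counter, both messages share the same keystream S_i, so C_i ⊕ C'_i = P_i ⊕ P'_i and thus P'_i = P_i ⊕ C_i ⊕ C'_i.
P'[1]: 144 ⊕ 99 ⊕ 176 = 67.
P'[2]: 179 ⊕ 32 ⊕ 80 = 195.
P'[3]: 152 ⊕ 43 ⊕ 15 = 188.

P'[1] = 67, P'[2] = 195, P'[3] = 188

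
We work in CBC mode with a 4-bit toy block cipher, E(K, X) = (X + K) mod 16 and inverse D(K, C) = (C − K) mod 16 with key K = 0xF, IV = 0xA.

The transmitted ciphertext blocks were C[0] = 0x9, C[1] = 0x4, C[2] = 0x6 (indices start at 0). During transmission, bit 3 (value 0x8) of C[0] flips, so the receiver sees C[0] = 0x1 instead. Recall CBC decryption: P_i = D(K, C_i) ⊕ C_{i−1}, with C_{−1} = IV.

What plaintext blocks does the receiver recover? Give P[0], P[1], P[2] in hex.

Only C[0] changed, to 0x1. In CBC, a change in C_i garbles P_i and flips the same bit in P_{i+1}. Decrypting the received ciphertext:
P[0]: D(K, 0x1) = 0x2; 0x2 ⊕ 0xA = 0x8.
P[1]: D(K, 0x4) = 0x5; 0x5 ⊕ 0x1 = 0x4.
P[2]: D(K, 0x6) = 0x7; 0x7 ⊕ 0x4 = 0x3.
Blocks that differ from the original plaintext: P[0], P[1].

P[0] = 0x8, P[1] = 0x4, P[2] = 0x3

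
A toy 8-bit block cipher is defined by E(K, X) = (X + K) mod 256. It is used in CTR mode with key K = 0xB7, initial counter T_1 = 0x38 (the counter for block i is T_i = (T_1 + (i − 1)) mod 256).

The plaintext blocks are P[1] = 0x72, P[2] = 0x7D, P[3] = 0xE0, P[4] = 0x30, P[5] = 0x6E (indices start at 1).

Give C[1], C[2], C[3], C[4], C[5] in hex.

C[1] = 0x9D, C[2] = 0x8D, C[3] = 0x11, C[4] = 0xC2, C[5] = 0x9D

CTR encryption: S_i = E(K, T_i) where T_i is the counter for block i; C_i = P_i ⊕ S_i.
C[1]: T = 0x38, S = E(K, T) = 0xEF; 0x72 ⊕ 0xEF = 0x9D.
C[2]: T = 0x39, S = E(K, T) = 0xF0; 0x7D ⊕ 0xF0 = 0x8D.
C[3]: T = 0x3A, S = E(K, T) = 0xF1; 0xE0 ⊕ 0xF1 = 0x11.
C[4]: T = 0x3B, S = E(K, T) = 0xF2; 0x30 ⊕ 0xF2 = 0xC2.
C[5]: T = 0x3C, S = E(K, T) = 0xF3; 0x6E ⊕ 0xF3 = 0x9D.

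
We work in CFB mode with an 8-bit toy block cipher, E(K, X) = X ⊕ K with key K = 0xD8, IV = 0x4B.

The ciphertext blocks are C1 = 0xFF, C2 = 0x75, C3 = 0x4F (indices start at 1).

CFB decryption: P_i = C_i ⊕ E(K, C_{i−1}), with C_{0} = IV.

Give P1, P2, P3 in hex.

P1: E(K, 0x4B) = 0x93; 0xFF ⊕ 0x93 = 0x6C.
P2: E(K, 0xFF) = 0x27; 0x75 ⊕ 0x27 = 0x52.
P3: E(K, 0x75) = 0xAD; 0x4F ⊕ 0xAD = 0xE2.

P1 = 0x6C, P2 = 0x52, P3 = 0xE2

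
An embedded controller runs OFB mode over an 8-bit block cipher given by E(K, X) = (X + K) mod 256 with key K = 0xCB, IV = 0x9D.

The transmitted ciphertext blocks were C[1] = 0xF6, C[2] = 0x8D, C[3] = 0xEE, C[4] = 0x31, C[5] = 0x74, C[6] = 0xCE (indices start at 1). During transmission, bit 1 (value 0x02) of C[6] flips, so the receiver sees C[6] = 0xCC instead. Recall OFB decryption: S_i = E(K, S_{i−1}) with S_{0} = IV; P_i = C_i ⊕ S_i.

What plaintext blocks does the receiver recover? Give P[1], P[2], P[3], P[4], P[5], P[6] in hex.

Only C[6] changed, to 0xCC. In OFB, a change in C_i flips the same bit in P_i only; the keystream is unaffected. Decrypting the received ciphertext:
P[1]: S = E(K, 0x9D) = 0x68; 0xF6 ⊕ 0x68 = 0x9E.
P[2]: S = E(K, 0x68) = 0x33; 0x8D ⊕ 0x33 = 0xBE.
P[3]: S = E(K, 0x33) = 0xFE; 0xEE ⊕ 0xFE = 0x10.
P[4]: S = E(K, 0xFE) = 0xC9; 0x31 ⊕ 0xC9 = 0xF8.
P[5]: S = E(K, 0xC9) = 0x94; 0x74 ⊕ 0x94 = 0xE0.
P[6]: S = E(K, 0x94) = 0x5F; 0xCC ⊕ 0x5F = 0x93.
Blocks that differ from the original plaintext: P[6].

P[1] = 0x9E, P[2] = 0xBE, P[3] = 0x10, P[4] = 0xF8, P[5] = 0xE0, P[6] = 0x93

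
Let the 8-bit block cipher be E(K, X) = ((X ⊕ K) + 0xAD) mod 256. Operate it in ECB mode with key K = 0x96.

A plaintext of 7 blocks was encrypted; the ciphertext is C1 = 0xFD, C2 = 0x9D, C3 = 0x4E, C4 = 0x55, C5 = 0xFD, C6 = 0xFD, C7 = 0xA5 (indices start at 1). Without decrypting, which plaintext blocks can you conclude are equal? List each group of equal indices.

ECB encrypts each block independently with the same key, so equal ciphertext blocks imply equal plaintext blocks.
C1 = C5 = C6 = 0xFD, so P1 = P5 = P6.

P1 = P5 = P6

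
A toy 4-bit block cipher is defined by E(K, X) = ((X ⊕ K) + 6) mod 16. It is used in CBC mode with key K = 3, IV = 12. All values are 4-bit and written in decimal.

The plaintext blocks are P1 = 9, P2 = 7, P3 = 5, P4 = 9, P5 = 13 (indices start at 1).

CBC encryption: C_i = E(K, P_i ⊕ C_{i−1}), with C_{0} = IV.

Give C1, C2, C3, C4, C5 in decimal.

C1: P1 ⊕ 12 = 5; E(K, 5) = 12.
C2: P2 ⊕ 12 = 11; E(K, 11) = 14.
C3: P3 ⊕ 14 = 11; E(K, 11) = 14.
C4: P4 ⊕ 14 = 7; E(K, 7) = 10.
C5: P5 ⊕ 10 = 7; E(K, 7) = 10.

C1 = 12, C2 = 14, C3 = 14, C4 = 10, C5 = 10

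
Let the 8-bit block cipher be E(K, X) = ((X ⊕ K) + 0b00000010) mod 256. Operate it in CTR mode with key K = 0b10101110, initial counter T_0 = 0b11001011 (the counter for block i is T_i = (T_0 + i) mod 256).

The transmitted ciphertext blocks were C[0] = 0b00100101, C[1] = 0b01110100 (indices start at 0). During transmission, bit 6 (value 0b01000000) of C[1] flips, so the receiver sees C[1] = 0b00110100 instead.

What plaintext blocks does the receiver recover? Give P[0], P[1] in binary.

CTR decryption: S_i = E(K, T_i) where T_i is the counter for block i; P_i = C_i ⊕ S_i.
Only C[1] changed, to 0b00110100. In CTR, a change in C_i flips the same bit in P_i only; the keystream is unaffected. Decrypting the received ciphertext:
P[0]: T = 0b11001011, S = E(K, T) = 0b01100111; 0b00100101 ⊕ 0b01100111 = 0b01000010.
P[1]: T = 0b11001100, S = E(K, T) = 0b01100100; 0b00110100 ⊕ 0b01100100 = 0b01010000.
Blocks that differ from the original plaintext: P[1].

P[0] = 0b01000010, P[1] = 0b01010000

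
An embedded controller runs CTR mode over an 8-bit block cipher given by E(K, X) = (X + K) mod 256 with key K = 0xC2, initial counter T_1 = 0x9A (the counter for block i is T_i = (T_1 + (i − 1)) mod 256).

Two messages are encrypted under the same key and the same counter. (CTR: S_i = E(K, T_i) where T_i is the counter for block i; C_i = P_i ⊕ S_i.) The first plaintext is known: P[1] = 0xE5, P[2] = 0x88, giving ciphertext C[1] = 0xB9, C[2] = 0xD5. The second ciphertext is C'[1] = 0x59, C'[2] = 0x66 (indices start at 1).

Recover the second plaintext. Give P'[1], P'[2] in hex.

In CTR with a reused counter, both messages share the same keystream S_i, so C_i ⊕ C'_i = P_i ⊕ P'_i and thus P'_i = P_i ⊕ C_i ⊕ C'_i.
P'[1]: 0xE5 ⊕ 0xB9 ⊕ 0x59 = 0x05.
P'[2]: 0x88 ⊕ 0xD5 ⊕ 0x66 = 0x3B.

P'[1] = 0x05, P'[2] = 0x3B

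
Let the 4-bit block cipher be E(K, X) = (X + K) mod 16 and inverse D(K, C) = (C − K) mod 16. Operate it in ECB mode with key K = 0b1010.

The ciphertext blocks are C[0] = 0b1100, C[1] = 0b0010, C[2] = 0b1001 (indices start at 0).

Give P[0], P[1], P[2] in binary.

P[0] = 0b0010, P[1] = 0b1000, P[2] = 0b1111

ECB decryption: P_i = D(K, C_i).
P[0]: D(K, 0b1100) = 0b0010.
P[1]: D(K, 0b0010) = 0b1000.
P[2]: D(K, 0b1001) = 0b1111.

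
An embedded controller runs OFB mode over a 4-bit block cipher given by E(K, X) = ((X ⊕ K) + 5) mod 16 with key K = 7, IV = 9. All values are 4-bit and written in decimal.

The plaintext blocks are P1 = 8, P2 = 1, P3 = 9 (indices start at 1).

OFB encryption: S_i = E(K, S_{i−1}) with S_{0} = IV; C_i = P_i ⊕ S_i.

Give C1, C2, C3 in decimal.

C1 = 11, C2 = 8, C3 = 10

C1: S = E(K, 9) = 3; 8 ⊕ 3 = 11.
C2: S = E(K, 3) = 9; 1 ⊕ 9 = 8.
C3: S = E(K, 9) = 3; 9 ⊕ 3 = 10.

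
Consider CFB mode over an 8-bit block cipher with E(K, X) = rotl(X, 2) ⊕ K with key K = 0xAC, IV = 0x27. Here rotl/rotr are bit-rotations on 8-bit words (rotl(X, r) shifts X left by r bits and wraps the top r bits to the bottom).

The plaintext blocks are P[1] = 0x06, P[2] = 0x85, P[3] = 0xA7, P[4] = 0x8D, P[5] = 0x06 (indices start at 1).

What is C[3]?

C[3] = 0xCC

CFB encryption: C_i = P_i ⊕ E(K, C_{i−1}), with C_{0} = IV.
C[1]: E(K, 0x27) = 0x30; 0x06 ⊕ 0x30 = 0x36.
C[2]: E(K, 0x36) = 0x74; 0x85 ⊕ 0x74 = 0xF1.
C[3]: E(K, 0xF1) = 0x6B; 0xA7 ⊕ 0x6B = 0xCC.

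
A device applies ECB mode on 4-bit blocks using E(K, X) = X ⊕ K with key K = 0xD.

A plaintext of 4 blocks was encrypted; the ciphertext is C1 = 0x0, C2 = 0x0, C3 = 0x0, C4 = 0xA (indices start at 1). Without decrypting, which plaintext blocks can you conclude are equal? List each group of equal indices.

ECB encrypts each block independently with the same key, so equal ciphertext blocks imply equal plaintext blocks.
C1 = C2 = C3 = 0x0, so P1 = P2 = P3.

P1 = P2 = P3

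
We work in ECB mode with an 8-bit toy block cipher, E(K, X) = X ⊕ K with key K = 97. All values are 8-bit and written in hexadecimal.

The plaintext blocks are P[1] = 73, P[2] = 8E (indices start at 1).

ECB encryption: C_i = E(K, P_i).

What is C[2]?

C[2] = 19

C[2]: E(K, 8E) = 19.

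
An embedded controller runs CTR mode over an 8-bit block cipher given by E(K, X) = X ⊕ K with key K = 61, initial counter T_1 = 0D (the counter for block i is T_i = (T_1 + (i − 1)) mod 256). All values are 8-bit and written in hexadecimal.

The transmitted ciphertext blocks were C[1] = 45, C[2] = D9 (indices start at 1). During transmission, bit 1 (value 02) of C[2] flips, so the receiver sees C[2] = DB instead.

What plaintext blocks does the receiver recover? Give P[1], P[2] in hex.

CTR decryption: S_i = E(K, T_i) where T_i is the counter for block i; P_i = C_i ⊕ S_i.
Only C[2] changed, to DB. In CTR, a change in C_i flips the same bit in P_i only; the keystream is unaffected. Decrypting the received ciphertext:
P[1]: T = 0D, S = E(K, T) = 6C; 45 ⊕ 6C = 29.
P[2]: T = 0E, S = E(K, T) = 6F; DB ⊕ 6F = B4.
Blocks that differ from the original plaintext: P[2].

P[1] = 29, P[2] = B4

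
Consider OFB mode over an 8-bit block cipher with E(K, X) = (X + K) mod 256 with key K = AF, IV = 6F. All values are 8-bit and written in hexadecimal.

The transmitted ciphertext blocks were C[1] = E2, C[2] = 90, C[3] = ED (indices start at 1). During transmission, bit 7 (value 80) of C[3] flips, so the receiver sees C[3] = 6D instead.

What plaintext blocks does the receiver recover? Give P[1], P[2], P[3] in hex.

OFB decryption: S_i = E(K, S_{i−1}) with S_{0} = IV; P_i = C_i ⊕ S_i.
Only C[3] changed, to 6D. In OFB, a change in C_i flips the same bit in P_i only; the keystream is unaffected. Decrypting the received ciphertext:
P[1]: S = E(K, 6F) = 1E; E2 ⊕ 1E = FC.
P[2]: S = E(K, 1E) = CD; 90 ⊕ CD = 5D.
P[3]: S = E(K, CD) = 7C; 6D ⊕ 7C = 11.
Blocks that differ from the original plaintext: P[3].

P[1] = FC, P[2] = 5D, P[3] = 11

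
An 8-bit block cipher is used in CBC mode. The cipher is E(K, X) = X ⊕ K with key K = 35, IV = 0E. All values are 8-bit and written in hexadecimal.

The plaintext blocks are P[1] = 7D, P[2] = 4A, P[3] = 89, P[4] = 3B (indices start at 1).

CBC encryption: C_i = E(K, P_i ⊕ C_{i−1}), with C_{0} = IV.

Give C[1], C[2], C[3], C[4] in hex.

C[1] = 46, C[2] = 39, C[3] = 85, C[4] = 8B

C[1]: P[1] ⊕ 0E = 73; E(K, 73) = 46.
C[2]: P[2] ⊕ 46 = 0C; E(K, 0C) = 39.
C[3]: P[3] ⊕ 39 = B0; E(K, B0) = 85.
C[4]: P[4] ⊕ 85 = BE; E(K, BE) = 8B.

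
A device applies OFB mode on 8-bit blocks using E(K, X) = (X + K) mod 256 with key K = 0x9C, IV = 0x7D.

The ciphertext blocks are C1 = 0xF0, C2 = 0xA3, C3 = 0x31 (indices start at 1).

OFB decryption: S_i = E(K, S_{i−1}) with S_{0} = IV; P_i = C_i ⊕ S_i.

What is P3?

P3 = 0x60

P1: S = E(K, 0x7D) = 0x19; 0xF0 ⊕ 0x19 = 0xE9.
P2: S = E(K, 0x19) = 0xB5; 0xA3 ⊕ 0xB5 = 0x16.
P3: S = E(K, 0xB5) = 0x51; 0x31 ⊕ 0x51 = 0x60.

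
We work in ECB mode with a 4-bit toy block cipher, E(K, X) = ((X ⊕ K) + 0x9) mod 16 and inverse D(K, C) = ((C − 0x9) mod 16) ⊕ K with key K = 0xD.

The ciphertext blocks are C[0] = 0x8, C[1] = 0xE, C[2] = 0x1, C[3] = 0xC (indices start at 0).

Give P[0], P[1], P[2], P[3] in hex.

ECB decryption: P_i = D(K, C_i).
P[0]: D(K, 0x8) = 0x2.
P[1]: D(K, 0xE) = 0x8.
P[2]: D(K, 0x1) = 0x5.
P[3]: D(K, 0xC) = 0xE.

P[0] = 0x2, P[1] = 0x8, P[2] = 0x5, P[3] = 0xE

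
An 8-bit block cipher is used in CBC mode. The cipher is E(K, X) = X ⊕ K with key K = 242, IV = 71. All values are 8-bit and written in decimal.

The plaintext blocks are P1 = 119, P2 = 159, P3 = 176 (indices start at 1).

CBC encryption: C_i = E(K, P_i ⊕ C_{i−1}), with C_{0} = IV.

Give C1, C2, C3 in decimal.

C1 = 194, C2 = 175, C3 = 237

C1: P1 ⊕ 71 = 48; E(K, 48) = 194.
C2: P2 ⊕ 194 = 93; E(K, 93) = 175.
C3: P3 ⊕ 175 = 31; E(K, 31) = 237.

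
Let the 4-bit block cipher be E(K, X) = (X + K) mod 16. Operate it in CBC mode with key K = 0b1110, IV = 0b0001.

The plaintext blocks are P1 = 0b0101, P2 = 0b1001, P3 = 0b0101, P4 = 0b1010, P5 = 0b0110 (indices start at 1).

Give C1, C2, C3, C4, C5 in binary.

CBC encryption: C_i = E(K, P_i ⊕ C_{i−1}), with C_{0} = IV.
C1: P1 ⊕ 0b0001 = 0b0100; E(K, 0b0100) = 0b0010.
C2: P2 ⊕ 0b0010 = 0b1011; E(K, 0b1011) = 0b1001.
C3: P3 ⊕ 0b1001 = 0b1100; E(K, 0b1100) = 0b1010.
C4: P4 ⊕ 0b1010 = 0b0000; E(K, 0b0000) = 0b1110.
C5: P5 ⊕ 0b1110 = 0b1000; E(K, 0b1000) = 0b0110.

C1 = 0b0010, C2 = 0b1001, C3 = 0b1010, C4 = 0b1110, C5 = 0b0110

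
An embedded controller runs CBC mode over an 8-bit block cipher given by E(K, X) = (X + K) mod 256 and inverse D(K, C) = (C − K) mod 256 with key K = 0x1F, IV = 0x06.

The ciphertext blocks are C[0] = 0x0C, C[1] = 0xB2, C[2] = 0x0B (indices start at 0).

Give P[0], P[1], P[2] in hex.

P[0] = 0xEB, P[1] = 0x9F, P[2] = 0x5E

CBC decryption: P_i = D(K, C_i) ⊕ C_{i−1}, with C_{−1} = IV.
P[0]: D(K, 0x0C) = 0xED; 0xED ⊕ 0x06 = 0xEB.
P[1]: D(K, 0xB2) = 0x93; 0x93 ⊕ 0x0C = 0x9F.
P[2]: D(K, 0x0B) = 0xEC; 0xEC ⊕ 0xB2 = 0x5E.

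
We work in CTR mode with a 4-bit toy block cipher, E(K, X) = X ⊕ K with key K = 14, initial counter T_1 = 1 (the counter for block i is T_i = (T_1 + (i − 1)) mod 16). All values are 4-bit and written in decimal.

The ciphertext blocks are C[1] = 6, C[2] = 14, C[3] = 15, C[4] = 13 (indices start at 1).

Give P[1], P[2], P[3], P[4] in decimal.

P[1] = 9, P[2] = 2, P[3] = 2, P[4] = 7

CTR decryption: S_i = E(K, T_i) where T_i is the counter for block i; P_i = C_i ⊕ S_i.
P[1]: T = 1, S = E(K, T) = 15; 6 ⊕ 15 = 9.
P[2]: T = 2, S = E(K, T) = 12; 14 ⊕ 12 = 2.
P[3]: T = 3, S = E(K, T) = 13; 15 ⊕ 13 = 2.
P[4]: T = 4, S = E(K, T) = 10; 13 ⊕ 10 = 7.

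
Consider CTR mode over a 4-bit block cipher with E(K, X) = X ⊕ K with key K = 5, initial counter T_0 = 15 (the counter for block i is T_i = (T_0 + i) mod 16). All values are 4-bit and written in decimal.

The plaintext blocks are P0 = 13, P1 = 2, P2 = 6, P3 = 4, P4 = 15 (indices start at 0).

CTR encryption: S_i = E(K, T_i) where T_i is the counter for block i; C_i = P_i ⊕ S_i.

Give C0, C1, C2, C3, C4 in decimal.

C0: T = 15, S = E(K, T) = 10; 13 ⊕ 10 = 7.
C1: T = 0, S = E(K, T) = 5; 2 ⊕ 5 = 7.
C2: T = 1, S = E(K, T) = 4; 6 ⊕ 4 = 2.
C3: T = 2, S = E(K, T) = 7; 4 ⊕ 7 = 3.
C4: T = 3, S = E(K, T) = 6; 15 ⊕ 6 = 9.

C0 = 7, C1 = 7, C2 = 2, C3 = 3, C4 = 9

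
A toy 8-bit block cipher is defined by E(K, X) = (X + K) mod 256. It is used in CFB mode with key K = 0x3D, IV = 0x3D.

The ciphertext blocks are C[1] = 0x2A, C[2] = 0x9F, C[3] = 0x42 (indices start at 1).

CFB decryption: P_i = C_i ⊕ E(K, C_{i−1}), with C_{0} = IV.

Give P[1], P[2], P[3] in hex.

P[1] = 0x50, P[2] = 0xF8, P[3] = 0x9E

P[1]: E(K, 0x3D) = 0x7A; 0x2A ⊕ 0x7A = 0x50.
P[2]: E(K, 0x2A) = 0x67; 0x9F ⊕ 0x67 = 0xF8.
P[3]: E(K, 0x9F) = 0xDC; 0x42 ⊕ 0xDC = 0x9E.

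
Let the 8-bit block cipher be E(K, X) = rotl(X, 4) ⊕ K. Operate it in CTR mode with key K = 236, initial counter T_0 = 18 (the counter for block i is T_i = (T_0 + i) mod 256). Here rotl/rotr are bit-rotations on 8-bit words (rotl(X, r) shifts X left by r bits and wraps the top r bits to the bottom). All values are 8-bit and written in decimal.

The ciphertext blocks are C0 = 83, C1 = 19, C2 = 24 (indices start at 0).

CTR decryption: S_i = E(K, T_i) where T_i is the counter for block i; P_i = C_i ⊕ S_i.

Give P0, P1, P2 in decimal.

P0 = 158, P1 = 206, P2 = 181

P0: T = 18, S = E(K, T) = 205; 83 ⊕ 205 = 158.
P1: T = 19, S = E(K, T) = 221; 19 ⊕ 221 = 206.
P2: T = 20, S = E(K, T) = 173; 24 ⊕ 173 = 181.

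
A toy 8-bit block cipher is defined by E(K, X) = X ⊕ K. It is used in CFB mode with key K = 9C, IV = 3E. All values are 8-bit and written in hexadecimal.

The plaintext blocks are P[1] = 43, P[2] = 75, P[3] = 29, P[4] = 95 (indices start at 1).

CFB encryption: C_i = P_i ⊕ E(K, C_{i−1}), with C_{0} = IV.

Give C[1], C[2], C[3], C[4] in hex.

C[1]: E(K, 3E) = A2; 43 ⊕ A2 = E1.
C[2]: E(K, E1) = 7D; 75 ⊕ 7D = 08.
C[3]: E(K, 08) = 94; 29 ⊕ 94 = BD.
C[4]: E(K, BD) = 21; 95 ⊕ 21 = B4.

C[1] = E1, C[2] = 08, C[3] = BD, C[4] = B4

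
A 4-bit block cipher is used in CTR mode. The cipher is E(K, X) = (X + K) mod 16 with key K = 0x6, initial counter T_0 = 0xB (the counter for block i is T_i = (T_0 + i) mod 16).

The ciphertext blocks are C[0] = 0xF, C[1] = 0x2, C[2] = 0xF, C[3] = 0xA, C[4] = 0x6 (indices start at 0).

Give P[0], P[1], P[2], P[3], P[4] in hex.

CTR decryption: S_i = E(K, T_i) where T_i is the counter for block i; P_i = C_i ⊕ S_i.
P[0]: T = 0xB, S = E(K, T) = 0x1; 0xF ⊕ 0x1 = 0xE.
P[1]: T = 0xC, S = E(K, T) = 0x2; 0x2 ⊕ 0x2 = 0x0.
P[2]: T = 0xD, S = E(K, T) = 0x3; 0xF ⊕ 0x3 = 0xC.
P[3]: T = 0xE, S = E(K, T) = 0x4; 0xA ⊕ 0x4 = 0xE.
P[4]: T = 0xF, S = E(K, T) = 0x5; 0x6 ⊕ 0x5 = 0x3.

P[0] = 0xE, P[1] = 0x0, P[2] = 0xC, P[3] = 0xE, P[4] = 0x3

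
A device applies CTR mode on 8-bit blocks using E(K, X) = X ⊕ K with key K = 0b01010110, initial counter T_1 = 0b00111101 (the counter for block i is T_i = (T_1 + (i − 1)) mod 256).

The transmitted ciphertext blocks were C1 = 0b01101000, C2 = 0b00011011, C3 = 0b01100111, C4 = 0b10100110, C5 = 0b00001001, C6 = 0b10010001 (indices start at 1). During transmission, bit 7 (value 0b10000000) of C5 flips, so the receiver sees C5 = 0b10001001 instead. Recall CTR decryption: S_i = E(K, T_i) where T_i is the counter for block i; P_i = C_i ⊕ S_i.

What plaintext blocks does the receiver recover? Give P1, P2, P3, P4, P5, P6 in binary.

Only C5 changed, to 0b10001001. In CTR, a change in C_i flips the same bit in P_i only; the keystream is unaffected. Decrypting the received ciphertext:
P1: T = 0b00111101, S = E(K, T) = 0b01101011; 0b01101000 ⊕ 0b01101011 = 0b00000011.
P2: T = 0b00111110, S = E(K, T) = 0b01101000; 0b00011011 ⊕ 0b01101000 = 0b01110011.
P3: T = 0b00111111, S = E(K, T) = 0b01101001; 0b01100111 ⊕ 0b01101001 = 0b00001110.
P4: T = 0b01000000, S = E(K, T) = 0b00010110; 0b10100110 ⊕ 0b00010110 = 0b10110000.
P5: T = 0b01000001, S = E(K, T) = 0b00010111; 0b10001001 ⊕ 0b00010111 = 0b10011110.
P6: T = 0b01000010, S = E(K, T) = 0b00010100; 0b10010001 ⊕ 0b00010100 = 0b10000101.
Blocks that differ from the original plaintext: P5.

P1 = 0b00000011, P2 = 0b01110011, P3 = 0b00001110, P4 = 0b10110000, P5 = 0b10011110, P6 = 0b10000101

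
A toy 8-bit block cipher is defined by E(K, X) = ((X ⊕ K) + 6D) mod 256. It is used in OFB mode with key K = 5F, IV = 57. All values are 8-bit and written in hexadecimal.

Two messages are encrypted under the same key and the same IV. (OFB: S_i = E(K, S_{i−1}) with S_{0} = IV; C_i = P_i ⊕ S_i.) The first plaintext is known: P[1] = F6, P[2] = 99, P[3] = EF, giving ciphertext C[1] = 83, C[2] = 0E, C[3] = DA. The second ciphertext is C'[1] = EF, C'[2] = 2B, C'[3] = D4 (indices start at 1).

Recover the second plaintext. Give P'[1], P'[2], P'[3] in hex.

P'[1] = 9A, P'[2] = BC, P'[3] = E1

In OFB with a reused IV, both messages share the same keystream S_i, so C_i ⊕ C'_i = P_i ⊕ P'_i and thus P'_i = P_i ⊕ C_i ⊕ C'_i.
P'[1]: F6 ⊕ 83 ⊕ EF = 9A.
P'[2]: 99 ⊕ 0E ⊕ 2B = BC.
P'[3]: EF ⊕ DA ⊕ D4 = E1.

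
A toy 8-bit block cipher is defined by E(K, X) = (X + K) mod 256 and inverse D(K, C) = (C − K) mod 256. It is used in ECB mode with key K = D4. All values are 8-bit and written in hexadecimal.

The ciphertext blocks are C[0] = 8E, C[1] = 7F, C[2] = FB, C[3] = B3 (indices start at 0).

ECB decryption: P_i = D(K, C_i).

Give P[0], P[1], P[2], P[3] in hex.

P[0]: D(K, 8E) = BA.
P[1]: D(K, 7F) = AB.
P[2]: D(K, FB) = 27.
P[3]: D(K, B3) = DF.

P[0] = BA, P[1] = AB, P[2] = 27, P[3] = DF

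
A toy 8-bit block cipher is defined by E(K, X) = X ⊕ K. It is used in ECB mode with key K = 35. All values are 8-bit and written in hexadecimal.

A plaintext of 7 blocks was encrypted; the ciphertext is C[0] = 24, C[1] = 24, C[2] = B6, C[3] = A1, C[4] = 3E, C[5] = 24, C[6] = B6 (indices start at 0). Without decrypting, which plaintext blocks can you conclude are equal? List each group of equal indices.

P[0] = P[1] = P[5]; P[2] = P[6]

ECB encrypts each block independently with the same key, so equal ciphertext blocks imply equal plaintext blocks.
C[0] = C[1] = C[5] = 24, so P[0] = P[1] = P[5].
C[2] = C[6] = B6, so P[2] = P[6].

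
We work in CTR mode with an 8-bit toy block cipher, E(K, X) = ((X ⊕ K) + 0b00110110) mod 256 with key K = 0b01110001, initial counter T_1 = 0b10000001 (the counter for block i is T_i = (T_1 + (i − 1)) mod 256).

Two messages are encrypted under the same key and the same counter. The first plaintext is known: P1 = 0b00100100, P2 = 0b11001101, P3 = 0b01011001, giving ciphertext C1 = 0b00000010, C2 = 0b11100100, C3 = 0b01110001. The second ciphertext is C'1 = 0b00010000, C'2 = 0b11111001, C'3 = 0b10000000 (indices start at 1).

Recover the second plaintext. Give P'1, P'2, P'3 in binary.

P'1 = 0b00110110, P'2 = 0b11010000, P'3 = 0b10101000

In CTR with a reused counter, both messages share the same keystream S_i, so C_i ⊕ C'_i = P_i ⊕ P'_i and thus P'_i = P_i ⊕ C_i ⊕ C'_i.
P'1: 0b00100100 ⊕ 0b00000010 ⊕ 0b00010000 = 0b00110110.
P'2: 0b11001101 ⊕ 0b11100100 ⊕ 0b11111001 = 0b11010000.
P'3: 0b01011001 ⊕ 0b01110001 ⊕ 0b10000000 = 0b10101000.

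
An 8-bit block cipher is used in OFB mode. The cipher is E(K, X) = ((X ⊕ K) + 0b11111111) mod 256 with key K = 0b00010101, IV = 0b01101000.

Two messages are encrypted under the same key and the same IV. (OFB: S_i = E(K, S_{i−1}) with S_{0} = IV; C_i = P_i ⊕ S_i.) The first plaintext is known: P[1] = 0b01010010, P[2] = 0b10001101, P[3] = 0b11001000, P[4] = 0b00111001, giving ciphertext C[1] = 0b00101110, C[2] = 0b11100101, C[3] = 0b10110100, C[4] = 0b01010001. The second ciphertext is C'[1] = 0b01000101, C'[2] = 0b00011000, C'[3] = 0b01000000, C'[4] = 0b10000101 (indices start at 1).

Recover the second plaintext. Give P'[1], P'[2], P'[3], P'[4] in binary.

In OFB with a reused IV, both messages share the same keystream S_i, so C_i ⊕ C'_i = P_i ⊕ P'_i and thus P'_i = P_i ⊕ C_i ⊕ C'_i.
P'[1]: 0b01010010 ⊕ 0b00101110 ⊕ 0b01000101 = 0b00111001.
P'[2]: 0b10001101 ⊕ 0b11100101 ⊕ 0b00011000 = 0b01110000.
P'[3]: 0b11001000 ⊕ 0b10110100 ⊕ 0b01000000 = 0b00111100.
P'[4]: 0b00111001 ⊕ 0b01010001 ⊕ 0b10000101 = 0b11101101.

P'[1] = 0b00111001, P'[2] = 0b01110000, P'[3] = 0b00111100, P'[4] = 0b11101101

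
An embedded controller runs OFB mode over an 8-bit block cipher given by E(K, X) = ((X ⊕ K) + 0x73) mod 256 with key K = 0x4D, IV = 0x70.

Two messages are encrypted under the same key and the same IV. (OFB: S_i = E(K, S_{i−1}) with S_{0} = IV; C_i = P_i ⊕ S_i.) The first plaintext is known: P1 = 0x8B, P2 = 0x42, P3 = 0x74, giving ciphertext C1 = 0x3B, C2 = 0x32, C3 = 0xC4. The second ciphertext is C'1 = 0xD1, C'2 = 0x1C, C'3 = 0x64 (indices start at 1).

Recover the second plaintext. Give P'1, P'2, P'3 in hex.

In OFB with a reused IV, both messages share the same keystream S_i, so C_i ⊕ C'_i = P_i ⊕ P'_i and thus P'_i = P_i ⊕ C_i ⊕ C'_i.
P'1: 0x8B ⊕ 0x3B ⊕ 0xD1 = 0x61.
P'2: 0x42 ⊕ 0x32 ⊕ 0x1C = 0x6C.
P'3: 0x74 ⊕ 0xC4 ⊕ 0x64 = 0xD4.

P'1 = 0x61, P'2 = 0x6C, P'3 = 0xD4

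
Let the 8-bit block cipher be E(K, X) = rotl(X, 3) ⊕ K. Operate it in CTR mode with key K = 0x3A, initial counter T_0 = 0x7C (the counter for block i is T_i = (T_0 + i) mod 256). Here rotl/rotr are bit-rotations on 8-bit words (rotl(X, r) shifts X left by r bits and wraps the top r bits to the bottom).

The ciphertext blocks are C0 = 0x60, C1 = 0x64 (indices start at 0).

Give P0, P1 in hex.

CTR decryption: S_i = E(K, T_i) where T_i is the counter for block i; P_i = C_i ⊕ S_i.
P0: T = 0x7C, S = E(K, T) = 0xD9; 0x60 ⊕ 0xD9 = 0xB9.
P1: T = 0x7D, S = E(K, T) = 0xD1; 0x64 ⊕ 0xD1 = 0xB5.

P0 = 0xB9, P1 = 0xB5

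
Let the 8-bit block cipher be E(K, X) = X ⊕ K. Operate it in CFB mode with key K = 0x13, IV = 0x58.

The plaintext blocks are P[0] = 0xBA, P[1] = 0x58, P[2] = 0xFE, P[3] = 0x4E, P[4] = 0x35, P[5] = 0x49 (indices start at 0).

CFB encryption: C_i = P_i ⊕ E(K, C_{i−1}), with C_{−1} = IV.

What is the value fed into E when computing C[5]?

C[0]: E(K, 0x58) = 0x4B; 0xBA ⊕ 0x4B = 0xF1.
C[1]: E(K, 0xF1) = 0xE2; 0x58 ⊕ 0xE2 = 0xBA.
C[2]: E(K, 0xBA) = 0xA9; 0xFE ⊕ 0xA9 = 0x57.
C[3]: E(K, 0x57) = 0x44; 0x4E ⊕ 0x44 = 0x0A.
C[4]: E(K, 0x0A) = 0x19; 0x35 ⊕ 0x19 = 0x2C.
C[5]: E(K, 0x2C) = 0x3F; 0x49 ⊕ 0x3F = 0x76.
So the input to E for block [5] is 0x2C.

0x2C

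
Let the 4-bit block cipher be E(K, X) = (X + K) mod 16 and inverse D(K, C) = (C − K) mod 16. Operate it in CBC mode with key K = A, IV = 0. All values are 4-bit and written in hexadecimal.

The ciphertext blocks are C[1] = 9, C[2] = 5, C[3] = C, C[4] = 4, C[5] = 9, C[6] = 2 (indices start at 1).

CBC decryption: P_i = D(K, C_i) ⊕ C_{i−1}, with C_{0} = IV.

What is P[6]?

P[6] = 1

P[6]: D(K, 2) = 8; 8 ⊕ 9 = 1.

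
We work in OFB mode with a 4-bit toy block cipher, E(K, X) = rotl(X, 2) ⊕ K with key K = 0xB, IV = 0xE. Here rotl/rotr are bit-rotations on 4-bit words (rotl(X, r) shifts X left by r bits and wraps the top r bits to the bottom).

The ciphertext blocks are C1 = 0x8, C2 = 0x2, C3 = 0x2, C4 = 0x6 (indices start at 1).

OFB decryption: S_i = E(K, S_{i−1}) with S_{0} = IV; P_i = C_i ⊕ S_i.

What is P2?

P1: S = E(K, 0xE) = 0x0; 0x8 ⊕ 0x0 = 0x8.
P2: S = E(K, 0x0) = 0xB; 0x2 ⊕ 0xB = 0x9.

P2 = 0x9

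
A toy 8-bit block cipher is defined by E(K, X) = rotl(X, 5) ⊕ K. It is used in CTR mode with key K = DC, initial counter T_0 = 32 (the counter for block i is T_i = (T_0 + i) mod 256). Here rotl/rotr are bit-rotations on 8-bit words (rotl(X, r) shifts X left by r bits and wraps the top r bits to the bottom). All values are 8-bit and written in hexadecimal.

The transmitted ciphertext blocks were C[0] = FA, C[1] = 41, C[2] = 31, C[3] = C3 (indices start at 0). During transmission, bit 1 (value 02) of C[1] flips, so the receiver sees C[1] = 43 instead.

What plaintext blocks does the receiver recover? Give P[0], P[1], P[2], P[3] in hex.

P[0] = 60, P[1] = F9, P[2] = 6B, P[3] = B9

CTR decryption: S_i = E(K, T_i) where T_i is the counter for block i; P_i = C_i ⊕ S_i.
Only C[1] changed, to 43. In CTR, a change in C_i flips the same bit in P_i only; the keystream is unaffected. Decrypting the received ciphertext:
P[0]: T = 32, S = E(K, T) = 9A; FA ⊕ 9A = 60.
P[1]: T = 33, S = E(K, T) = BA; 43 ⊕ BA = F9.
P[2]: T = 34, S = E(K, T) = 5A; 31 ⊕ 5A = 6B.
P[3]: T = 35, S = E(K, T) = 7A; C3 ⊕ 7A = B9.
Blocks that differ from the original plaintext: P[1].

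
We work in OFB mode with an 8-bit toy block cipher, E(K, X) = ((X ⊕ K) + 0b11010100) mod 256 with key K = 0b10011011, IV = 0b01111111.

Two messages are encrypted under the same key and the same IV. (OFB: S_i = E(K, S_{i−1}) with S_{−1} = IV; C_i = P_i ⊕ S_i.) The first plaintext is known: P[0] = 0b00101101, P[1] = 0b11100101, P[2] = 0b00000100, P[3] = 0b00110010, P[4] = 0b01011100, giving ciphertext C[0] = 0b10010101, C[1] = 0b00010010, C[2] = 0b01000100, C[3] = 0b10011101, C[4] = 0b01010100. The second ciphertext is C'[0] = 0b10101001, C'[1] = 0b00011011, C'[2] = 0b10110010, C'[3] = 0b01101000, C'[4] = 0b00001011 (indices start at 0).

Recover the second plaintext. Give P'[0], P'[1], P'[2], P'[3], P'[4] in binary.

P'[0] = 0b00010001, P'[1] = 0b11101100, P'[2] = 0b11110010, P'[3] = 0b11000111, P'[4] = 0b00000011

In OFB with a reused IV, both messages share the same keystream S_i, so C_i ⊕ C'_i = P_i ⊕ P'_i and thus P'_i = P_i ⊕ C_i ⊕ C'_i.
P'[0]: 0b00101101 ⊕ 0b10010101 ⊕ 0b10101001 = 0b00010001.
P'[1]: 0b11100101 ⊕ 0b00010010 ⊕ 0b00011011 = 0b11101100.
P'[2]: 0b00000100 ⊕ 0b01000100 ⊕ 0b10110010 = 0b11110010.
P'[3]: 0b00110010 ⊕ 0b10011101 ⊕ 0b01101000 = 0b11000111.
P'[4]: 0b01011100 ⊕ 0b01010100 ⊕ 0b00001011 = 0b00000011.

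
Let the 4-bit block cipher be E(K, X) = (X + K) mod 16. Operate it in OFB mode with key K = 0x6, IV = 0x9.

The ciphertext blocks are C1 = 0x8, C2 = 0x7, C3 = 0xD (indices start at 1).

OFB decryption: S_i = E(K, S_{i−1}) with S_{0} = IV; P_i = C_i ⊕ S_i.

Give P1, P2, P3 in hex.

P1 = 0x7, P2 = 0x2, P3 = 0x6

P1: S = E(K, 0x9) = 0xF; 0x8 ⊕ 0xF = 0x7.
P2: S = E(K, 0xF) = 0x5; 0x7 ⊕ 0x5 = 0x2.
P3: S = E(K, 0x5) = 0xB; 0xD ⊕ 0xB = 0x6.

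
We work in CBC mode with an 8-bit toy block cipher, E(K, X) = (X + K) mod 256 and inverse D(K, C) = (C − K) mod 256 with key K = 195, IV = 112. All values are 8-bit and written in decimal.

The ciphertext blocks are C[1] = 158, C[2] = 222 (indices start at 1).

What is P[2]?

P[2] = 133

CBC decryption: P_i = D(K, C_i) ⊕ C_{i−1}, with C_{0} = IV.
P[2]: D(K, 222) = 27; 27 ⊕ 158 = 133.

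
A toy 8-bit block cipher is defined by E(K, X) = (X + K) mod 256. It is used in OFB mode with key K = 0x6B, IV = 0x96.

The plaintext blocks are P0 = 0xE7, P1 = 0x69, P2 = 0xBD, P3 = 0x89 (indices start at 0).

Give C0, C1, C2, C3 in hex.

OFB encryption: S_i = E(K, S_{i−1}) with S_{−1} = IV; C_i = P_i ⊕ S_i.
C0: S = E(K, 0x96) = 0x01; 0xE7 ⊕ 0x01 = 0xE6.
C1: S = E(K, 0x01) = 0x6C; 0x69 ⊕ 0x6C = 0x05.
C2: S = E(K, 0x6C) = 0xD7; 0xBD ⊕ 0xD7 = 0x6A.
C3: S = E(K, 0xD7) = 0x42; 0x89 ⊕ 0x42 = 0xCB.

C0 = 0xE6, C1 = 0x05, C2 = 0x6A, C3 = 0xCB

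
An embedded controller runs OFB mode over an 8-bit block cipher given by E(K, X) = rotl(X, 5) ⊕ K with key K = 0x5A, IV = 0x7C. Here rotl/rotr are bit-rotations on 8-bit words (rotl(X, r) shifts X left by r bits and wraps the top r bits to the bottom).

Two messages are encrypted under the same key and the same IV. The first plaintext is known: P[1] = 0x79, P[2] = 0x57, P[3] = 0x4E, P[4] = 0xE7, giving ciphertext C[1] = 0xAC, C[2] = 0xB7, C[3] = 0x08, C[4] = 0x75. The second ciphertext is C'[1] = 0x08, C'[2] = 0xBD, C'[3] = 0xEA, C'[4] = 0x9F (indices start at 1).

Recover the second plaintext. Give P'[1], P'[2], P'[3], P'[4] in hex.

In OFB with a reused IV, both messages share the same keystream S_i, so C_i ⊕ C'_i = P_i ⊕ P'_i and thus P'_i = P_i ⊕ C_i ⊕ C'_i.
P'[1]: 0x79 ⊕ 0xAC ⊕ 0x08 = 0xDD.
P'[2]: 0x57 ⊕ 0xB7 ⊕ 0xBD = 0x5D.
P'[3]: 0x4E ⊕ 0x08 ⊕ 0xEA = 0xAC.
P'[4]: 0xE7 ⊕ 0x75 ⊕ 0x9F = 0x0D.

P'[1] = 0xDD, P'[2] = 0x5D, P'[3] = 0xAC, P'[4] = 0x0D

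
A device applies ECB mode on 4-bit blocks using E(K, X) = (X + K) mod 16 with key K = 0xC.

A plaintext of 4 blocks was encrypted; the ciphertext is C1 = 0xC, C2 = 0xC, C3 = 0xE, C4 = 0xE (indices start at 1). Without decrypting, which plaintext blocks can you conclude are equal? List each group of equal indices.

ECB encrypts each block independently with the same key, so equal ciphertext blocks imply equal plaintext blocks.
C1 = C2 = 0xC, so P1 = P2.
C3 = C4 = 0xE, so P3 = P4.

P1 = P2; P3 = P4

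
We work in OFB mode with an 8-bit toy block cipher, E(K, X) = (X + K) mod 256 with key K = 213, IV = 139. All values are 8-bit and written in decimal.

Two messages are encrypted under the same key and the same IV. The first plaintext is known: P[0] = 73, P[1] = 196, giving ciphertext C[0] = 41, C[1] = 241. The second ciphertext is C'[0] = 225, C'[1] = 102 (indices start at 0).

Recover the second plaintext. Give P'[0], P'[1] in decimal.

P'[0] = 129, P'[1] = 83

In OFB with a reused IV, both messages share the same keystream S_i, so C_i ⊕ C'_i = P_i ⊕ P'_i and thus P'_i = P_i ⊕ C_i ⊕ C'_i.
P'[0]: 73 ⊕ 41 ⊕ 225 = 129.
P'[1]: 196 ⊕ 241 ⊕ 102 = 83.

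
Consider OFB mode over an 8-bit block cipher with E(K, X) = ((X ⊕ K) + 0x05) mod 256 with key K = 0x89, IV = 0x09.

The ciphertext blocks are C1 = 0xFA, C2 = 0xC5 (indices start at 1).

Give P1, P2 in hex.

OFB decryption: S_i = E(K, S_{i−1}) with S_{0} = IV; P_i = C_i ⊕ S_i.
P1: S = E(K, 0x09) = 0x85; 0xFA ⊕ 0x85 = 0x7F.
P2: S = E(K, 0x85) = 0x11; 0xC5 ⊕ 0x11 = 0xD4.

P1 = 0x7F, P2 = 0xD4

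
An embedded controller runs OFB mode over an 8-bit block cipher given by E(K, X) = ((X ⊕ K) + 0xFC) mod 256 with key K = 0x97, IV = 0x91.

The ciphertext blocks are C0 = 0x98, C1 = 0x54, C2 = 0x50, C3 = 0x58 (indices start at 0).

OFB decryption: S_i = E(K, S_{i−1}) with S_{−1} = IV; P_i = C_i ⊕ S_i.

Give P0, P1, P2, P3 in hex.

P0 = 0x9A, P1 = 0xC5, P2 = 0x52, P3 = 0xC9

P0: S = E(K, 0x91) = 0x02; 0x98 ⊕ 0x02 = 0x9A.
P1: S = E(K, 0x02) = 0x91; 0x54 ⊕ 0x91 = 0xC5.
P2: S = E(K, 0x91) = 0x02; 0x50 ⊕ 0x02 = 0x52.
P3: S = E(K, 0x02) = 0x91; 0x58 ⊕ 0x91 = 0xC9.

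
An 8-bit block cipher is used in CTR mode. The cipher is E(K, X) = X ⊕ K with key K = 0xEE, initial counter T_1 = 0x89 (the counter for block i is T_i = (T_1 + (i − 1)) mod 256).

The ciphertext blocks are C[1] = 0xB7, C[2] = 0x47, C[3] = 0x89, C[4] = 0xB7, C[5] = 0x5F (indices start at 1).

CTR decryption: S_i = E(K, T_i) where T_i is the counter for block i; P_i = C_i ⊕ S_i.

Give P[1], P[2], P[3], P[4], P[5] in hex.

P[1] = 0xD0, P[2] = 0x23, P[3] = 0xEC, P[4] = 0xD5, P[5] = 0x3C

P[1]: T = 0x89, S = E(K, T) = 0x67; 0xB7 ⊕ 0x67 = 0xD0.
P[2]: T = 0x8A, S = E(K, T) = 0x64; 0x47 ⊕ 0x64 = 0x23.
P[3]: T = 0x8B, S = E(K, T) = 0x65; 0x89 ⊕ 0x65 = 0xEC.
P[4]: T = 0x8C, S = E(K, T) = 0x62; 0xB7 ⊕ 0x62 = 0xD5.
P[5]: T = 0x8D, S = E(K, T) = 0x63; 0x5F ⊕ 0x63 = 0x3C.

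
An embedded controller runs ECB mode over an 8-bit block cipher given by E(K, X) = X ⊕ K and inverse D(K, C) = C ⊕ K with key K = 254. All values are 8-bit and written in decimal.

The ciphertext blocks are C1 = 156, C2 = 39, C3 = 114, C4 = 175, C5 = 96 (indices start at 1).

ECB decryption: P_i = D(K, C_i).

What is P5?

P5: D(K, 96) = 158.

P5 = 158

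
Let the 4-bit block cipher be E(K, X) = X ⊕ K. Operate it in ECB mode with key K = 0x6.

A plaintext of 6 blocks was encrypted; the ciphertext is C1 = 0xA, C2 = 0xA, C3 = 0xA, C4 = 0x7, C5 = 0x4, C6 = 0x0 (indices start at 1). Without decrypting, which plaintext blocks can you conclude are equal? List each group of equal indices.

ECB encrypts each block independently with the same key, so equal ciphertext blocks imply equal plaintext blocks.
C1 = C2 = C3 = 0xA, so P1 = P2 = P3.

P1 = P2 = P3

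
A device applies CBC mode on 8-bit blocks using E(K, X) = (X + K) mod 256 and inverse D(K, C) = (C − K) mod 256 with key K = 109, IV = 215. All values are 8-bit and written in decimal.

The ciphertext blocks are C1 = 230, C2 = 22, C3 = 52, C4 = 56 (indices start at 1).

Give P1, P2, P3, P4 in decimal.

CBC decryption: P_i = D(K, C_i) ⊕ C_{i−1}, with C_{0} = IV.
P1: D(K, 230) = 121; 121 ⊕ 215 = 174.
P2: D(K, 22) = 169; 169 ⊕ 230 = 79.
P3: D(K, 52) = 199; 199 ⊕ 22 = 209.
P4: D(K, 56) = 203; 203 ⊕ 52 = 255.

P1 = 174, P2 = 79, P3 = 209, P4 = 255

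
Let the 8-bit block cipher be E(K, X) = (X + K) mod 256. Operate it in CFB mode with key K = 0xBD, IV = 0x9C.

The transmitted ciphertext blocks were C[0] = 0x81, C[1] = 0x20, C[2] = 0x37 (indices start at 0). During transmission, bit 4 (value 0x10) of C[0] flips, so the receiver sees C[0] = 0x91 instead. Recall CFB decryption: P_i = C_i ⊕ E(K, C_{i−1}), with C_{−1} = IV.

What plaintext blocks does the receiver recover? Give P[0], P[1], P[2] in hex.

Only C[0] changed, to 0x91. In CFB, a change in C_i flips the same bit in P_i and garbles P_{i+1}. Decrypting the received ciphertext:
P[0]: E(K, 0x9C) = 0x59; 0x91 ⊕ 0x59 = 0xC8.
P[1]: E(K, 0x91) = 0x4E; 0x20 ⊕ 0x4E = 0x6E.
P[2]: E(K, 0x20) = 0xDD; 0x37 ⊕ 0xDD = 0xEA.
Blocks that differ from the original plaintext: P[0], P[1].

P[0] = 0xC8, P[1] = 0x6E, P[2] = 0xEA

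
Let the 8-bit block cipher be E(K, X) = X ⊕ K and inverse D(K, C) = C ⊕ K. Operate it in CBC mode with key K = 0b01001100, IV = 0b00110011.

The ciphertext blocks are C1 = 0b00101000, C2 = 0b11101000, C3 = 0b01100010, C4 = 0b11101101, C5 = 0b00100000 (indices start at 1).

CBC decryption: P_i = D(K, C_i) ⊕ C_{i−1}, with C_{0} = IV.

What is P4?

P4 = 0b11000011

P4: D(K, 0b11101101) = 0b10100001; 0b10100001 ⊕ 0b01100010 = 0b11000011.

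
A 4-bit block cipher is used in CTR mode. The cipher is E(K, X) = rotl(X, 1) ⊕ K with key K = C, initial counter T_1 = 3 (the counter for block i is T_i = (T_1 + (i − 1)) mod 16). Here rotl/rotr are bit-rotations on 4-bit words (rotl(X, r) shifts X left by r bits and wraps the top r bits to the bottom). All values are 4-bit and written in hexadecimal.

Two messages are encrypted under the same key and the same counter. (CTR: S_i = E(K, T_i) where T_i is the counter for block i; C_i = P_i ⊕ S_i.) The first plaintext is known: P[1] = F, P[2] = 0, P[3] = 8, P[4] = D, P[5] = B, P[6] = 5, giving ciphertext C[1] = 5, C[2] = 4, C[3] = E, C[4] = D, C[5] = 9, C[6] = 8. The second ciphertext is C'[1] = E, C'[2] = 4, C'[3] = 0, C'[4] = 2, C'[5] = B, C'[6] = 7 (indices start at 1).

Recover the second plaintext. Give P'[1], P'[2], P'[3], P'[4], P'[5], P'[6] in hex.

In CTR with a reused counter, both messages share the same keystream S_i, so C_i ⊕ C'_i = P_i ⊕ P'_i and thus P'_i = P_i ⊕ C_i ⊕ C'_i.
P'[1]: F ⊕ 5 ⊕ E = 4.
P'[2]: 0 ⊕ 4 ⊕ 4 = 0.
P'[3]: 8 ⊕ E ⊕ 0 = 6.
P'[4]: D ⊕ D ⊕ 2 = 2.
P'[5]: B ⊕ 9 ⊕ B = 9.
P'[6]: 5 ⊕ 8 ⊕ 7 = A.

P'[1] = 4, P'[2] = 0, P'[3] = 6, P'[4] = 2, P'[5] = 9, P'[6] = A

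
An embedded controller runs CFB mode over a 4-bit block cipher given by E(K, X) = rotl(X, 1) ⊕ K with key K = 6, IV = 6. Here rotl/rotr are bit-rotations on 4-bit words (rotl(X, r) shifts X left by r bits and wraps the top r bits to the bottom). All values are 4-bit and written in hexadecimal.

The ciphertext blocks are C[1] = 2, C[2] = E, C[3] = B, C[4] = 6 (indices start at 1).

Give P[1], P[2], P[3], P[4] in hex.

P[1] = 8, P[2] = C, P[3] = 0, P[4] = 7

CFB decryption: P_i = C_i ⊕ E(K, C_{i−1}), with C_{0} = IV.
P[1]: E(K, 6) = A; 2 ⊕ A = 8.
P[2]: E(K, 2) = 2; E ⊕ 2 = C.
P[3]: E(K, E) = B; B ⊕ B = 0.
P[4]: E(K, B) = 1; 6 ⊕ 1 = 7.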